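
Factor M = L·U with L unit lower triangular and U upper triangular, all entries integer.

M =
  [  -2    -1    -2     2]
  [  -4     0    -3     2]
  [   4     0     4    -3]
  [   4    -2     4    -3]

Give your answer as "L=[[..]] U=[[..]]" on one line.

L=[[1,0,0,0],[2,1,0,0],[-2,-1,1,0],[-2,-2,2,1]] U=[[-2,-1,-2,2],[0,2,1,-2],[0,0,1,-1],[0,0,0,-1]]

  r1 -= 2·r0 → [0,2,1,-2]
  r2 -= -2·r0 → [0,-2,0,1]
  r3 -= -2·r0 → [0,-4,0,1]
  r2 -= -1·r1 → [0,0,1,-1]
  r3 -= -2·r1 → [0,0,2,-3]
  r3 -= 2·r2 → [0,0,0,-1]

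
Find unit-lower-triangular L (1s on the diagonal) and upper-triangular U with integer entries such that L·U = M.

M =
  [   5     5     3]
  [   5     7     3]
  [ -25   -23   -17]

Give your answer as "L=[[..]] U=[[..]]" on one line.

  r1 -= 1·r0 → [0,2,0]
  r2 -= -5·r0 → [0,2,-2]
  r2 -= 1·r1 → [0,0,-2]

L=[[1,0,0],[1,1,0],[-5,1,1]] U=[[5,5,3],[0,2,0],[0,0,-2]]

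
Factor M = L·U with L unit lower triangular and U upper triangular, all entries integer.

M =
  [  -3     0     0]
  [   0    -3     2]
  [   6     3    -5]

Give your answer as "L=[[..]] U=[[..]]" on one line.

L=[[1,0,0],[0,1,0],[-2,-1,1]] U=[[-3,0,0],[0,-3,2],[0,0,-3]]

  row1 -= 0·row0 → [0,-3,2]
  row2 -= -2·row0 → [0,3,-5]
  row2 -= -1·row1 → [0,0,-3]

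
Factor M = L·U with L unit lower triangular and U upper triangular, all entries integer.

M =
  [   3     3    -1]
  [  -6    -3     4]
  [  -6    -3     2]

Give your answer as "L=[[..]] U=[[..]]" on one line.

  r1 -= -2·r0 → [0,3,2]
  r2 -= -2·r0 → [0,3,0]
  r2 -= 1·r1 → [0,0,-2]

L=[[1,0,0],[-2,1,0],[-2,1,1]] U=[[3,3,-1],[0,3,2],[0,0,-2]]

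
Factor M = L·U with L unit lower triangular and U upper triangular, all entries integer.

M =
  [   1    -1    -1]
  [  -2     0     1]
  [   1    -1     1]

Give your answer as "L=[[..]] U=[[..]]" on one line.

  row1 -= -2·row0 → [0,-2,-1]
  row2 -= 1·row0 → [0,0,2]
  row2 -= 0·row1 → [0,0,2]

L=[[1,0,0],[-2,1,0],[1,0,1]] U=[[1,-1,-1],[0,-2,-1],[0,0,2]]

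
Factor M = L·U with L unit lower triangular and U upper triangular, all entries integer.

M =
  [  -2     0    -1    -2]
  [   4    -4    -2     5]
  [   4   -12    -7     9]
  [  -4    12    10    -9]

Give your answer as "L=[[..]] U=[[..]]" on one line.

  R1 -= -2·R0 → [0,-4,-4,1]
  R2 -= -2·R0 → [0,-12,-9,5]
  R3 -= 2·R0 → [0,12,12,-5]
  R2 -= 3·R1 → [0,0,3,2]
  R3 -= -3·R1 → [0,0,0,-2]
  R3 -= 0·R2 → [0,0,0,-2]

L=[[1,0,0,0],[-2,1,0,0],[-2,3,1,0],[2,-3,0,1]] U=[[-2,0,-1,-2],[0,-4,-4,1],[0,0,3,2],[0,0,0,-2]]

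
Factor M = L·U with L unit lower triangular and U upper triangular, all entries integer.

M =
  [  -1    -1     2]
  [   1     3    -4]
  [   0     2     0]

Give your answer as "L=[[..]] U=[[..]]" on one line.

  r1 -= -1·r0 → [0,2,-2]
  r2 -= 0·r0 → [0,2,0]
  r2 -= 1·r1 → [0,0,2]

L=[[1,0,0],[-1,1,0],[0,1,1]] U=[[-1,-1,2],[0,2,-2],[0,0,2]]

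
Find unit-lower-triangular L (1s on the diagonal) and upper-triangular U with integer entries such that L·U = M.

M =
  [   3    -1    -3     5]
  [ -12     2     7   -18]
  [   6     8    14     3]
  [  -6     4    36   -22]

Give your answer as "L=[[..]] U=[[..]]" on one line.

  r1 -= -4·r0 → [0,-2,-5,2]
  r2 -= 2·r0 → [0,10,20,-7]
  r3 -= -2·r0 → [0,2,30,-12]
  r2 -= -5·r1 → [0,0,-5,3]
  r3 -= -1·r1 → [0,0,25,-10]
  r3 -= -5·r2 → [0,0,0,5]

L=[[1,0,0,0],[-4,1,0,0],[2,-5,1,0],[-2,-1,-5,1]] U=[[3,-1,-3,5],[0,-2,-5,2],[0,0,-5,3],[0,0,0,5]]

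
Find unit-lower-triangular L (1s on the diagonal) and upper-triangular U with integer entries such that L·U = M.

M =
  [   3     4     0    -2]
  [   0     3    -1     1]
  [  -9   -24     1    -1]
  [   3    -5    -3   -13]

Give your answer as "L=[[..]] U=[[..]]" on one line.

  r1 -= 0·r0 → [0,3,-1,1]
  r2 -= -3·r0 → [0,-12,1,-7]
  r3 -= 1·r0 → [0,-9,-3,-11]
  r2 -= -4·r1 → [0,0,-3,-3]
  r3 -= -3·r1 → [0,0,-6,-8]
  r3 -= 2·r2 → [0,0,0,-2]

L=[[1,0,0,0],[0,1,0,0],[-3,-4,1,0],[1,-3,2,1]] U=[[3,4,0,-2],[0,3,-1,1],[0,0,-3,-3],[0,0,0,-2]]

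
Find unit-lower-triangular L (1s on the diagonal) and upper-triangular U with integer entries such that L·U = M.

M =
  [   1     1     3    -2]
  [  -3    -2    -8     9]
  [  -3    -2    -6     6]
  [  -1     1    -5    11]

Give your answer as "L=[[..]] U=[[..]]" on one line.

L=[[1,0,0,0],[-3,1,0,0],[-3,1,1,0],[-1,2,-2,1]] U=[[1,1,3,-2],[0,1,1,3],[0,0,2,-3],[0,0,0,-3]]

  R1 -= -3·R0 → [0,1,1,3]
  R2 -= -3·R0 → [0,1,3,0]
  R3 -= -1·R0 → [0,2,-2,9]
  R2 -= 1·R1 → [0,0,2,-3]
  R3 -= 2·R1 → [0,0,-4,3]
  R3 -= -2·R2 → [0,0,0,-3]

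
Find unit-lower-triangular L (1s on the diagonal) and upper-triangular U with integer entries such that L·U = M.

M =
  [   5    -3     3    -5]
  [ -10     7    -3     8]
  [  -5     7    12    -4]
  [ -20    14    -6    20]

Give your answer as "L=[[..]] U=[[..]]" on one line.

  R1 -= -2·R0 → [0,1,3,-2]
  R2 -= -1·R0 → [0,4,15,-9]
  R3 -= -4·R0 → [0,2,6,0]
  R2 -= 4·R1 → [0,0,3,-1]
  R3 -= 2·R1 → [0,0,0,4]
  R3 -= 0·R2 → [0,0,0,4]

L=[[1,0,0,0],[-2,1,0,0],[-1,4,1,0],[-4,2,0,1]] U=[[5,-3,3,-5],[0,1,3,-2],[0,0,3,-1],[0,0,0,4]]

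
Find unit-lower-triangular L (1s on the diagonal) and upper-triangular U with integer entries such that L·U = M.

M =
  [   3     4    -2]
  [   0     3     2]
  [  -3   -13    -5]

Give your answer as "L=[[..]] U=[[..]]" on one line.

  r1 -= 0·r0 → [0,3,2]
  r2 -= -1·r0 → [0,-9,-7]
  r2 -= -3·r1 → [0,0,-1]

L=[[1,0,0],[0,1,0],[-1,-3,1]] U=[[3,4,-2],[0,3,2],[0,0,-1]]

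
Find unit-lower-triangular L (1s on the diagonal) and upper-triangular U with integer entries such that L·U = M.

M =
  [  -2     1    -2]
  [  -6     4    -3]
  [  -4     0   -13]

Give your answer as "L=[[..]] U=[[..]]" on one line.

L=[[1,0,0],[3,1,0],[2,-2,1]] U=[[-2,1,-2],[0,1,3],[0,0,-3]]

  R1 -= 3·R0 → [0,1,3]
  R2 -= 2·R0 → [0,-2,-9]
  R2 -= -2·R1 → [0,0,-3]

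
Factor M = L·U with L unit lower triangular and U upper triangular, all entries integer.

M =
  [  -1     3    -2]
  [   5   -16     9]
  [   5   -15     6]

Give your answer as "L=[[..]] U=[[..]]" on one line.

L=[[1,0,0],[-5,1,0],[-5,0,1]] U=[[-1,3,-2],[0,-1,-1],[0,0,-4]]

  R1 -= -5·R0 → [0,-1,-1]
  R2 -= -5·R0 → [0,0,-4]
  R2 -= 0·R1 → [0,0,-4]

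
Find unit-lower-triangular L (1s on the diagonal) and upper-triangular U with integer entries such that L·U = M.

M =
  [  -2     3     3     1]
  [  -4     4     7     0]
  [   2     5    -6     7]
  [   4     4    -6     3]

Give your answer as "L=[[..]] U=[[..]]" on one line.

  r1 -= 2·r0 → [0,-2,1,-2]
  r2 -= -1·r0 → [0,8,-3,8]
  r3 -= -2·r0 → [0,10,0,5]
  r2 -= -4·r1 → [0,0,1,0]
  r3 -= -5·r1 → [0,0,5,-5]
  r3 -= 5·r2 → [0,0,0,-5]

L=[[1,0,0,0],[2,1,0,0],[-1,-4,1,0],[-2,-5,5,1]] U=[[-2,3,3,1],[0,-2,1,-2],[0,0,1,0],[0,0,0,-5]]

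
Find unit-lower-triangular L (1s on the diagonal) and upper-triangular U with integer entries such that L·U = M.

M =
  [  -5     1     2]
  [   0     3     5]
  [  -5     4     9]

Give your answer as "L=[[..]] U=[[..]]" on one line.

L=[[1,0,0],[0,1,0],[1,1,1]] U=[[-5,1,2],[0,3,5],[0,0,2]]

  row1 -= 0·row0 → [0,3,5]
  row2 -= 1·row0 → [0,3,7]
  row2 -= 1·row1 → [0,0,2]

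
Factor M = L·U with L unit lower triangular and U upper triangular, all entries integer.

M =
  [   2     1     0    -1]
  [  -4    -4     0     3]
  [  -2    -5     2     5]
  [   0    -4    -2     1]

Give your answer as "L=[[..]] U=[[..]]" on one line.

L=[[1,0,0,0],[-2,1,0,0],[-1,2,1,0],[0,2,-1,1]] U=[[2,1,0,-1],[0,-2,0,1],[0,0,2,2],[0,0,0,1]]

  r1 -= -2·r0 → [0,-2,0,1]
  r2 -= -1·r0 → [0,-4,2,4]
  r3 -= 0·r0 → [0,-4,-2,1]
  r2 -= 2·r1 → [0,0,2,2]
  r3 -= 2·r1 → [0,0,-2,-1]
  r3 -= -1·r2 → [0,0,0,1]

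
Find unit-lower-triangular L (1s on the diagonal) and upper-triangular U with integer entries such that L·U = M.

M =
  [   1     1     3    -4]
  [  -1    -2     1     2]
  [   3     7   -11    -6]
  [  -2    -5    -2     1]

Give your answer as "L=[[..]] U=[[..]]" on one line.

  r1 -= -1·r0 → [0,-1,4,-2]
  r2 -= 3·r0 → [0,4,-20,6]
  r3 -= -2·r0 → [0,-3,4,-7]
  r2 -= -4·r1 → [0,0,-4,-2]
  r3 -= 3·r1 → [0,0,-8,-1]
  r3 -= 2·r2 → [0,0,0,3]

L=[[1,0,0,0],[-1,1,0,0],[3,-4,1,0],[-2,3,2,1]] U=[[1,1,3,-4],[0,-1,4,-2],[0,0,-4,-2],[0,0,0,3]]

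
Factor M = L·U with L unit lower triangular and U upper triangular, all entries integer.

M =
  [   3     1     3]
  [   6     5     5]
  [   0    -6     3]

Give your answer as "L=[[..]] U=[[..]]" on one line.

L=[[1,0,0],[2,1,0],[0,-2,1]] U=[[3,1,3],[0,3,-1],[0,0,1]]

  r1 -= 2·r0 → [0,3,-1]
  r2 -= 0·r0 → [0,-6,3]
  r2 -= -2·r1 → [0,0,1]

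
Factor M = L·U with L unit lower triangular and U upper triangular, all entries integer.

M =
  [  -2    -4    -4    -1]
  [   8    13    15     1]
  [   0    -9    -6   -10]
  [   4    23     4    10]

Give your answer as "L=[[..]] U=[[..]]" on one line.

L=[[1,0,0,0],[-4,1,0,0],[0,3,1,0],[-2,-5,3,1]] U=[[-2,-4,-4,-1],[0,-3,-1,-3],[0,0,-3,-1],[0,0,0,-4]]

  r1 -= -4·r0 → [0,-3,-1,-3]
  r2 -= 0·r0 → [0,-9,-6,-10]
  r3 -= -2·r0 → [0,15,-4,8]
  r2 -= 3·r1 → [0,0,-3,-1]
  r3 -= -5·r1 → [0,0,-9,-7]
  r3 -= 3·r2 → [0,0,0,-4]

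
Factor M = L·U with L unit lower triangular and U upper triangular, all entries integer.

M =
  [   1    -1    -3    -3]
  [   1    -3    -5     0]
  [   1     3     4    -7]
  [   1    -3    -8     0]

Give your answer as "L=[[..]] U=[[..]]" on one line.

L=[[1,0,0,0],[1,1,0,0],[1,-2,1,0],[1,1,-1,1]] U=[[1,-1,-3,-3],[0,-2,-2,3],[0,0,3,2],[0,0,0,2]]

  R1 -= 1·R0 → [0,-2,-2,3]
  R2 -= 1·R0 → [0,4,7,-4]
  R3 -= 1·R0 → [0,-2,-5,3]
  R2 -= -2·R1 → [0,0,3,2]
  R3 -= 1·R1 → [0,0,-3,0]
  R3 -= -1·R2 → [0,0,0,2]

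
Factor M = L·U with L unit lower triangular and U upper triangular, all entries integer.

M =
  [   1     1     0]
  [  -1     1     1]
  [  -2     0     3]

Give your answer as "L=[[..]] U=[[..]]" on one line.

L=[[1,0,0],[-1,1,0],[-2,1,1]] U=[[1,1,0],[0,2,1],[0,0,2]]

  R1 -= -1·R0 → [0,2,1]
  R2 -= -2·R0 → [0,2,3]
  R2 -= 1·R1 → [0,0,2]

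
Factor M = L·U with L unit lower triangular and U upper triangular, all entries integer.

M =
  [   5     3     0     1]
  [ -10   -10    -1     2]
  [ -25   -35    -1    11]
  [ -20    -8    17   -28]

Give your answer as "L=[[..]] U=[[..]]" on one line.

L=[[1,0,0,0],[-2,1,0,0],[-5,5,1,0],[-4,-1,4,1]] U=[[5,3,0,1],[0,-4,-1,4],[0,0,4,-4],[0,0,0,-4]]

  R1 -= -2·R0 → [0,-4,-1,4]
  R2 -= -5·R0 → [0,-20,-1,16]
  R3 -= -4·R0 → [0,4,17,-24]
  R2 -= 5·R1 → [0,0,4,-4]
  R3 -= -1·R1 → [0,0,16,-20]
  R3 -= 4·R2 → [0,0,0,-4]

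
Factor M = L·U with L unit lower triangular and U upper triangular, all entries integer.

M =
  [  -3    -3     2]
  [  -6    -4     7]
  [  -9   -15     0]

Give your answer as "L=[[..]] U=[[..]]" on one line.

  R1 -= 2·R0 → [0,2,3]
  R2 -= 3·R0 → [0,-6,-6]
  R2 -= -3·R1 → [0,0,3]

L=[[1,0,0],[2,1,0],[3,-3,1]] U=[[-3,-3,2],[0,2,3],[0,0,3]]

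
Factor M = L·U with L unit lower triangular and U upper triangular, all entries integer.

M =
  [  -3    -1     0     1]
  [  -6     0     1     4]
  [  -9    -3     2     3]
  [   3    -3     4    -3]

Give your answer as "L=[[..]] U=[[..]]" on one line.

  r1 -= 2·r0 → [0,2,1,2]
  r2 -= 3·r0 → [0,0,2,0]
  r3 -= -1·r0 → [0,-4,4,-2]
  r2 -= 0·r1 → [0,0,2,0]
  r3 -= -2·r1 → [0,0,6,2]
  r3 -= 3·r2 → [0,0,0,2]

L=[[1,0,0,0],[2,1,0,0],[3,0,1,0],[-1,-2,3,1]] U=[[-3,-1,0,1],[0,2,1,2],[0,0,2,0],[0,0,0,2]]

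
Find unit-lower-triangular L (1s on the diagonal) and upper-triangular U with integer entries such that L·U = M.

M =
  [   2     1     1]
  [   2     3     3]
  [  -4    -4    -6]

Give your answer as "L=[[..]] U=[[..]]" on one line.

L=[[1,0,0],[1,1,0],[-2,-1,1]] U=[[2,1,1],[0,2,2],[0,0,-2]]

  R1 -= 1·R0 → [0,2,2]
  R2 -= -2·R0 → [0,-2,-4]
  R2 -= -1·R1 → [0,0,-2]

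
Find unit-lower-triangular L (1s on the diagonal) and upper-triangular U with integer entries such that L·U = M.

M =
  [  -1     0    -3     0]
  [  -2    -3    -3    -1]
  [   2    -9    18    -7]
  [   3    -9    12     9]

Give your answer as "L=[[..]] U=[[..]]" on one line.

  r1 -= 2·r0 → [0,-3,3,-1]
  r2 -= -2·r0 → [0,-9,12,-7]
  r3 -= -3·r0 → [0,-9,3,9]
  r2 -= 3·r1 → [0,0,3,-4]
  r3 -= 3·r1 → [0,0,-6,12]
  r3 -= -2·r2 → [0,0,0,4]

L=[[1,0,0,0],[2,1,0,0],[-2,3,1,0],[-3,3,-2,1]] U=[[-1,0,-3,0],[0,-3,3,-1],[0,0,3,-4],[0,0,0,4]]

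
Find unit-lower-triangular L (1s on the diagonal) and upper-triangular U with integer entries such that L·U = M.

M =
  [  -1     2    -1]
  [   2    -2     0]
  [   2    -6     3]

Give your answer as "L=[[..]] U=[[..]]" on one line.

  R1 -= -2·R0 → [0,2,-2]
  R2 -= -2·R0 → [0,-2,1]
  R2 -= -1·R1 → [0,0,-1]

L=[[1,0,0],[-2,1,0],[-2,-1,1]] U=[[-1,2,-1],[0,2,-2],[0,0,-1]]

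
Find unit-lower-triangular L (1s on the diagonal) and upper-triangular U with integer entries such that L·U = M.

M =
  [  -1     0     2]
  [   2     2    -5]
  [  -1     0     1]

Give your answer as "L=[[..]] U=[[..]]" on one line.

  R1 -= -2·R0 → [0,2,-1]
  R2 -= 1·R0 → [0,0,-1]
  R2 -= 0·R1 → [0,0,-1]

L=[[1,0,0],[-2,1,0],[1,0,1]] U=[[-1,0,2],[0,2,-1],[0,0,-1]]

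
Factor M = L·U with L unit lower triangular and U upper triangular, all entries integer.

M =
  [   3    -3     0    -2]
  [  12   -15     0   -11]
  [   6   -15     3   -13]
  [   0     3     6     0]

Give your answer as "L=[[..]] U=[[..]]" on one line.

L=[[1,0,0,0],[4,1,0,0],[2,3,1,0],[0,-1,2,1]] U=[[3,-3,0,-2],[0,-3,0,-3],[0,0,3,0],[0,0,0,-3]]

  row1 -= 4·row0 → [0,-3,0,-3]
  row2 -= 2·row0 → [0,-9,3,-9]
  row3 -= 0·row0 → [0,3,6,0]
  row2 -= 3·row1 → [0,0,3,0]
  row3 -= -1·row1 → [0,0,6,-3]
  row3 -= 2·row2 → [0,0,0,-3]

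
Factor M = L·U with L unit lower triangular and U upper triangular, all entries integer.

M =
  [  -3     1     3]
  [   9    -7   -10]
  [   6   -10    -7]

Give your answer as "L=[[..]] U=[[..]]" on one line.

  R1 -= -3·R0 → [0,-4,-1]
  R2 -= -2·R0 → [0,-8,-1]
  R2 -= 2·R1 → [0,0,1]

L=[[1,0,0],[-3,1,0],[-2,2,1]] U=[[-3,1,3],[0,-4,-1],[0,0,1]]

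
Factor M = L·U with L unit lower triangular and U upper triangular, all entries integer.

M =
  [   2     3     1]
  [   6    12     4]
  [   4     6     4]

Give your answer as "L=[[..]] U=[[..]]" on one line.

  row1 -= 3·row0 → [0,3,1]
  row2 -= 2·row0 → [0,0,2]
  row2 -= 0·row1 → [0,0,2]

L=[[1,0,0],[3,1,0],[2,0,1]] U=[[2,3,1],[0,3,1],[0,0,2]]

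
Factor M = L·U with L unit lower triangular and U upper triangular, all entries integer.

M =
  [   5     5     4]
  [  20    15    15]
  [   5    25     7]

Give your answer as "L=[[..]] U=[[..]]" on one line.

L=[[1,0,0],[4,1,0],[1,-4,1]] U=[[5,5,4],[0,-5,-1],[0,0,-1]]

  r1 -= 4·r0 → [0,-5,-1]
  r2 -= 1·r0 → [0,20,3]
  r2 -= -4·r1 → [0,0,-1]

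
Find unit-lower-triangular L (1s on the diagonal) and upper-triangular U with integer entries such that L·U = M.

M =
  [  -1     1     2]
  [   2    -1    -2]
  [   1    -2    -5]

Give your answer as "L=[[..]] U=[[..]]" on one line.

L=[[1,0,0],[-2,1,0],[-1,-1,1]] U=[[-1,1,2],[0,1,2],[0,0,-1]]

  R1 -= -2·R0 → [0,1,2]
  R2 -= -1·R0 → [0,-1,-3]
  R2 -= -1·R1 → [0,0,-1]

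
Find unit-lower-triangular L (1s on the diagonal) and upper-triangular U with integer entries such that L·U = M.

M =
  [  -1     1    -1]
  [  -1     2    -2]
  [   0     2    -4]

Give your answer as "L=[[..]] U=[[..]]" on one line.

  R1 -= 1·R0 → [0,1,-1]
  R2 -= 0·R0 → [0,2,-4]
  R2 -= 2·R1 → [0,0,-2]

L=[[1,0,0],[1,1,0],[0,2,1]] U=[[-1,1,-1],[0,1,-1],[0,0,-2]]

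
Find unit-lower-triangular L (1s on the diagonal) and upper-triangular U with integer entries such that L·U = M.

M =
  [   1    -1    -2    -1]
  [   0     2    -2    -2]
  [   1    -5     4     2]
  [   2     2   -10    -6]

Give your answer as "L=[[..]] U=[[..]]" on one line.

L=[[1,0,0,0],[0,1,0,0],[1,-2,1,0],[2,2,-1,1]] U=[[1,-1,-2,-1],[0,2,-2,-2],[0,0,2,-1],[0,0,0,-1]]

  r1 -= 0·r0 → [0,2,-2,-2]
  r2 -= 1·r0 → [0,-4,6,3]
  r3 -= 2·r0 → [0,4,-6,-4]
  r2 -= -2·r1 → [0,0,2,-1]
  r3 -= 2·r1 → [0,0,-2,0]
  r3 -= -1·r2 → [0,0,0,-1]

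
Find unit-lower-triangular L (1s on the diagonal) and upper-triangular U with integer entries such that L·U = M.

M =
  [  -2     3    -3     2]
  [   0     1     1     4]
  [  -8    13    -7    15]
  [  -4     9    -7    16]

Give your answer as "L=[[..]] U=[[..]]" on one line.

  row1 -= 0·row0 → [0,1,1,4]
  row2 -= 4·row0 → [0,1,5,7]
  row3 -= 2·row0 → [0,3,-1,12]
  row2 -= 1·row1 → [0,0,4,3]
  row3 -= 3·row1 → [0,0,-4,0]
  row3 -= -1·row2 → [0,0,0,3]

L=[[1,0,0,0],[0,1,0,0],[4,1,1,0],[2,3,-1,1]] U=[[-2,3,-3,2],[0,1,1,4],[0,0,4,3],[0,0,0,3]]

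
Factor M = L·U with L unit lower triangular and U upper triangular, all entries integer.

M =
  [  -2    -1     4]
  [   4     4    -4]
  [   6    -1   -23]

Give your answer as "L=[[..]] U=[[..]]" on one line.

  R1 -= -2·R0 → [0,2,4]
  R2 -= -3·R0 → [0,-4,-11]
  R2 -= -2·R1 → [0,0,-3]

L=[[1,0,0],[-2,1,0],[-3,-2,1]] U=[[-2,-1,4],[0,2,4],[0,0,-3]]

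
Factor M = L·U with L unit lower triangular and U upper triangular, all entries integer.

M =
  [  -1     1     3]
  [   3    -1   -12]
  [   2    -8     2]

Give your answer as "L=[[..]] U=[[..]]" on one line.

L=[[1,0,0],[-3,1,0],[-2,-3,1]] U=[[-1,1,3],[0,2,-3],[0,0,-1]]

  r1 -= -3·r0 → [0,2,-3]
  r2 -= -2·r0 → [0,-6,8]
  r2 -= -3·r1 → [0,0,-1]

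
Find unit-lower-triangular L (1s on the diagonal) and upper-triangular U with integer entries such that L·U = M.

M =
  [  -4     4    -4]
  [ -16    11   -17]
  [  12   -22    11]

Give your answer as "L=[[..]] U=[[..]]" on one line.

  row1 -= 4·row0 → [0,-5,-1]
  row2 -= -3·row0 → [0,-10,-1]
  row2 -= 2·row1 → [0,0,1]

L=[[1,0,0],[4,1,0],[-3,2,1]] U=[[-4,4,-4],[0,-5,-1],[0,0,1]]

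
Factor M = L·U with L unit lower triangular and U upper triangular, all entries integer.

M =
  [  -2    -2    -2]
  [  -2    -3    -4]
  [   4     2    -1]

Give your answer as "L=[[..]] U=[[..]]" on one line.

  R1 -= 1·R0 → [0,-1,-2]
  R2 -= -2·R0 → [0,-2,-5]
  R2 -= 2·R1 → [0,0,-1]

L=[[1,0,0],[1,1,0],[-2,2,1]] U=[[-2,-2,-2],[0,-1,-2],[0,0,-1]]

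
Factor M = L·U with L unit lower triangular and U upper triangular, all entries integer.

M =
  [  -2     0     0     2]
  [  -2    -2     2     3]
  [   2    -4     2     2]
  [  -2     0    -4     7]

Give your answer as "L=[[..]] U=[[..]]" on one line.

  R1 -= 1·R0 → [0,-2,2,1]
  R2 -= -1·R0 → [0,-4,2,4]
  R3 -= 1·R0 → [0,0,-4,5]
  R2 -= 2·R1 → [0,0,-2,2]
  R3 -= 0·R1 → [0,0,-4,5]
  R3 -= 2·R2 → [0,0,0,1]

L=[[1,0,0,0],[1,1,0,0],[-1,2,1,0],[1,0,2,1]] U=[[-2,0,0,2],[0,-2,2,1],[0,0,-2,2],[0,0,0,1]]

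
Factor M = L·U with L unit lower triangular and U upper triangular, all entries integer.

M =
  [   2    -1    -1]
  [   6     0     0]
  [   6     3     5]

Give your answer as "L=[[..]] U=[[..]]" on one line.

L=[[1,0,0],[3,1,0],[3,2,1]] U=[[2,-1,-1],[0,3,3],[0,0,2]]

  R1 -= 3·R0 → [0,3,3]
  R2 -= 3·R0 → [0,6,8]
  R2 -= 2·R1 → [0,0,2]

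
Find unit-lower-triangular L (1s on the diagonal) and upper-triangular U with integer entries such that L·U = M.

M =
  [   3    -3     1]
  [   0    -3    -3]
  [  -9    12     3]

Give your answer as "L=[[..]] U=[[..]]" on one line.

  row1 -= 0·row0 → [0,-3,-3]
  row2 -= -3·row0 → [0,3,6]
  row2 -= -1·row1 → [0,0,3]

L=[[1,0,0],[0,1,0],[-3,-1,1]] U=[[3,-3,1],[0,-3,-3],[0,0,3]]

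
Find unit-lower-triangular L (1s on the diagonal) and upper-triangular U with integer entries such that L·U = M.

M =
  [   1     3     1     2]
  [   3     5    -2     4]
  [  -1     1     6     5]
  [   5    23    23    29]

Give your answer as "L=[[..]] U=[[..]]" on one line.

  R1 -= 3·R0 → [0,-4,-5,-2]
  R2 -= -1·R0 → [0,4,7,7]
  R3 -= 5·R0 → [0,8,18,19]
  R2 -= -1·R1 → [0,0,2,5]
  R3 -= -2·R1 → [0,0,8,15]
  R3 -= 4·R2 → [0,0,0,-5]

L=[[1,0,0,0],[3,1,0,0],[-1,-1,1,0],[5,-2,4,1]] U=[[1,3,1,2],[0,-4,-5,-2],[0,0,2,5],[0,0,0,-5]]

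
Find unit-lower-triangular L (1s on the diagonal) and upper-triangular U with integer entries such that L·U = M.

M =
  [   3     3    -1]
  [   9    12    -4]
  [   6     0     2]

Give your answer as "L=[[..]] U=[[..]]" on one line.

L=[[1,0,0],[3,1,0],[2,-2,1]] U=[[3,3,-1],[0,3,-1],[0,0,2]]

  row1 -= 3·row0 → [0,3,-1]
  row2 -= 2·row0 → [0,-6,4]
  row2 -= -2·row1 → [0,0,2]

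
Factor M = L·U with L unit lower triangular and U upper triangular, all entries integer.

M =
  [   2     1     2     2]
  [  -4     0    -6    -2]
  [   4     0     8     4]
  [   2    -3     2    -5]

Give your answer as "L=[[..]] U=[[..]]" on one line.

L=[[1,0,0,0],[-2,1,0,0],[2,-1,1,0],[1,-2,-2,1]] U=[[2,1,2,2],[0,2,-2,2],[0,0,2,2],[0,0,0,1]]

  row1 -= -2·row0 → [0,2,-2,2]
  row2 -= 2·row0 → [0,-2,4,0]
  row3 -= 1·row0 → [0,-4,0,-7]
  row2 -= -1·row1 → [0,0,2,2]
  row3 -= -2·row1 → [0,0,-4,-3]
  row3 -= -2·row2 → [0,0,0,1]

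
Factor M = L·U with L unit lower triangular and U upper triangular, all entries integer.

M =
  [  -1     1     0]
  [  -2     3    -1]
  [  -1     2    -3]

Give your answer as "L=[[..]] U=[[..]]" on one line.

  r1 -= 2·r0 → [0,1,-1]
  r2 -= 1·r0 → [0,1,-3]
  r2 -= 1·r1 → [0,0,-2]

L=[[1,0,0],[2,1,0],[1,1,1]] U=[[-1,1,0],[0,1,-1],[0,0,-2]]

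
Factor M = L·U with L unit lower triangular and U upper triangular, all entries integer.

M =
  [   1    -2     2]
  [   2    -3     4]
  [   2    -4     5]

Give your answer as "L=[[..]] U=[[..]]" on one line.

L=[[1,0,0],[2,1,0],[2,0,1]] U=[[1,-2,2],[0,1,0],[0,0,1]]

  row1 -= 2·row0 → [0,1,0]
  row2 -= 2·row0 → [0,0,1]
  row2 -= 0·row1 → [0,0,1]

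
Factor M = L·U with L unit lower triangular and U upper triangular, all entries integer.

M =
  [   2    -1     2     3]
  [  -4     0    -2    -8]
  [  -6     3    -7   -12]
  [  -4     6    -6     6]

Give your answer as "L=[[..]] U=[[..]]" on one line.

L=[[1,0,0,0],[-2,1,0,0],[-3,0,1,0],[-2,-2,-2,1]] U=[[2,-1,2,3],[0,-2,2,-2],[0,0,-1,-3],[0,0,0,2]]

  row1 -= -2·row0 → [0,-2,2,-2]
  row2 -= -3·row0 → [0,0,-1,-3]
  row3 -= -2·row0 → [0,4,-2,12]
  row2 -= 0·row1 → [0,0,-1,-3]
  row3 -= -2·row1 → [0,0,2,8]
  row3 -= -2·row2 → [0,0,0,2]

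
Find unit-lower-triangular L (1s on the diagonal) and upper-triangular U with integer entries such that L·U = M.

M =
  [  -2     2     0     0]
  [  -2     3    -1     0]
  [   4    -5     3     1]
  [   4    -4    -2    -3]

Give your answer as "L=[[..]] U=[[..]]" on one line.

L=[[1,0,0,0],[1,1,0,0],[-2,-1,1,0],[-2,0,-1,1]] U=[[-2,2,0,0],[0,1,-1,0],[0,0,2,1],[0,0,0,-2]]

  r1 -= 1·r0 → [0,1,-1,0]
  r2 -= -2·r0 → [0,-1,3,1]
  r3 -= -2·r0 → [0,0,-2,-3]
  r2 -= -1·r1 → [0,0,2,1]
  r3 -= 0·r1 → [0,0,-2,-3]
  r3 -= -1·r2 → [0,0,0,-2]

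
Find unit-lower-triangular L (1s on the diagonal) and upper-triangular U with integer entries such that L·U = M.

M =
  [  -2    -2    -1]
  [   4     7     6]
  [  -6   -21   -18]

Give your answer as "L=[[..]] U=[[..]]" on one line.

  row1 -= -2·row0 → [0,3,4]
  row2 -= 3·row0 → [0,-15,-15]
  row2 -= -5·row1 → [0,0,5]

L=[[1,0,0],[-2,1,0],[3,-5,1]] U=[[-2,-2,-1],[0,3,4],[0,0,5]]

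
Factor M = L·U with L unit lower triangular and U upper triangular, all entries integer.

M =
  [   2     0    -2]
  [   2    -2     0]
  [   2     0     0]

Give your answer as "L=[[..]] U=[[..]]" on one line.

L=[[1,0,0],[1,1,0],[1,0,1]] U=[[2,0,-2],[0,-2,2],[0,0,2]]

  row1 -= 1·row0 → [0,-2,2]
  row2 -= 1·row0 → [0,0,2]
  row2 -= 0·row1 → [0,0,2]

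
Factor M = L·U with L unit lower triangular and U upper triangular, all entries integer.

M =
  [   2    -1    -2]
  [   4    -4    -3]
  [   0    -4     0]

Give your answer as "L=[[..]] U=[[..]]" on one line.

  R1 -= 2·R0 → [0,-2,1]
  R2 -= 0·R0 → [0,-4,0]
  R2 -= 2·R1 → [0,0,-2]

L=[[1,0,0],[2,1,0],[0,2,1]] U=[[2,-1,-2],[0,-2,1],[0,0,-2]]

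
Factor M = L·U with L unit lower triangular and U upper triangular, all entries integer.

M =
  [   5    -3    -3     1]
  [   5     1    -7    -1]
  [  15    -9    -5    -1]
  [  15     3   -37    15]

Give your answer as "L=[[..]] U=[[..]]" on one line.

L=[[1,0,0,0],[1,1,0,0],[3,0,1,0],[3,3,-4,1]] U=[[5,-3,-3,1],[0,4,-4,-2],[0,0,4,-4],[0,0,0,2]]

  r1 -= 1·r0 → [0,4,-4,-2]
  r2 -= 3·r0 → [0,0,4,-4]
  r3 -= 3·r0 → [0,12,-28,12]
  r2 -= 0·r1 → [0,0,4,-4]
  r3 -= 3·r1 → [0,0,-16,18]
  r3 -= -4·r2 → [0,0,0,2]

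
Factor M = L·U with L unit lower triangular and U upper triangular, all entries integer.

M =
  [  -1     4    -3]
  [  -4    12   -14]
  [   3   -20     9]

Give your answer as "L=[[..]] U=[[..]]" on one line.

L=[[1,0,0],[4,1,0],[-3,2,1]] U=[[-1,4,-3],[0,-4,-2],[0,0,4]]

  r1 -= 4·r0 → [0,-4,-2]
  r2 -= -3·r0 → [0,-8,0]
  r2 -= 2·r1 → [0,0,4]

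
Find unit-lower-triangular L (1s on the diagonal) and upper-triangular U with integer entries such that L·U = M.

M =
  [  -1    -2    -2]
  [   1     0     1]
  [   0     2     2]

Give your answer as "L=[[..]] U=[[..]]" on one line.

L=[[1,0,0],[-1,1,0],[0,-1,1]] U=[[-1,-2,-2],[0,-2,-1],[0,0,1]]

  r1 -= -1·r0 → [0,-2,-1]
  r2 -= 0·r0 → [0,2,2]
  r2 -= -1·r1 → [0,0,1]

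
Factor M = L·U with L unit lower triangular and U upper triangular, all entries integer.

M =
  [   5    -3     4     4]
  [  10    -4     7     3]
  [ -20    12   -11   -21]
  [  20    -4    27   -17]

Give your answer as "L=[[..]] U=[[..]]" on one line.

L=[[1,0,0,0],[2,1,0,0],[-4,0,1,0],[4,4,3,1]] U=[[5,-3,4,4],[0,2,-1,-5],[0,0,5,-5],[0,0,0,2]]

  row1 -= 2·row0 → [0,2,-1,-5]
  row2 -= -4·row0 → [0,0,5,-5]
  row3 -= 4·row0 → [0,8,11,-33]
  row2 -= 0·row1 → [0,0,5,-5]
  row3 -= 4·row1 → [0,0,15,-13]
  row3 -= 3·row2 → [0,0,0,2]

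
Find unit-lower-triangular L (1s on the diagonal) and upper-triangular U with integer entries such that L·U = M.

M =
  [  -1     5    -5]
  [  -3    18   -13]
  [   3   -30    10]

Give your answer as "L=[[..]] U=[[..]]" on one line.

  row1 -= 3·row0 → [0,3,2]
  row2 -= -3·row0 → [0,-15,-5]
  row2 -= -5·row1 → [0,0,5]

L=[[1,0,0],[3,1,0],[-3,-5,1]] U=[[-1,5,-5],[0,3,2],[0,0,5]]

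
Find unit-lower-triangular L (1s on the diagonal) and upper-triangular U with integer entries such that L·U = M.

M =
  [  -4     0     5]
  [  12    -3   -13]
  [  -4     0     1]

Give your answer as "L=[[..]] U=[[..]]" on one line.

L=[[1,0,0],[-3,1,0],[1,0,1]] U=[[-4,0,5],[0,-3,2],[0,0,-4]]

  row1 -= -3·row0 → [0,-3,2]
  row2 -= 1·row0 → [0,0,-4]
  row2 -= 0·row1 → [0,0,-4]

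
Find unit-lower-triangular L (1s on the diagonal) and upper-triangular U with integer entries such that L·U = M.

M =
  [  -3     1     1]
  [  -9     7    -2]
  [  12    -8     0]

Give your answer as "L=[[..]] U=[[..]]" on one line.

L=[[1,0,0],[3,1,0],[-4,-1,1]] U=[[-3,1,1],[0,4,-5],[0,0,-1]]

  R1 -= 3·R0 → [0,4,-5]
  R2 -= -4·R0 → [0,-4,4]
  R2 -= -1·R1 → [0,0,-1]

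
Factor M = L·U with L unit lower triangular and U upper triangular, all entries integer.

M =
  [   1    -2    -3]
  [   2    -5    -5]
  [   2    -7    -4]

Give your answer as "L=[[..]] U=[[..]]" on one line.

L=[[1,0,0],[2,1,0],[2,3,1]] U=[[1,-2,-3],[0,-1,1],[0,0,-1]]

  row1 -= 2·row0 → [0,-1,1]
  row2 -= 2·row0 → [0,-3,2]
  row2 -= 3·row1 → [0,0,-1]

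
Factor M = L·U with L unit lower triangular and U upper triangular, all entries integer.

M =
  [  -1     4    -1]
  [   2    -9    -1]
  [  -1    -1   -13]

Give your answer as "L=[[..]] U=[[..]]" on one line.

L=[[1,0,0],[-2,1,0],[1,5,1]] U=[[-1,4,-1],[0,-1,-3],[0,0,3]]

  r1 -= -2·r0 → [0,-1,-3]
  r2 -= 1·r0 → [0,-5,-12]
  r2 -= 5·r1 → [0,0,3]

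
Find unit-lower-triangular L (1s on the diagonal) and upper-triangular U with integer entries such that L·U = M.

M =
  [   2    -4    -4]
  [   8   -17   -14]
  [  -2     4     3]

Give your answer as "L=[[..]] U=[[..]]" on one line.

L=[[1,0,0],[4,1,0],[-1,0,1]] U=[[2,-4,-4],[0,-1,2],[0,0,-1]]

  R1 -= 4·R0 → [0,-1,2]
  R2 -= -1·R0 → [0,0,-1]
  R2 -= 0·R1 → [0,0,-1]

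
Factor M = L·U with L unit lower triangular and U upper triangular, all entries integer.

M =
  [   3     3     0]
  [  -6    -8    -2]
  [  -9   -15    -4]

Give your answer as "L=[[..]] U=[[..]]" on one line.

L=[[1,0,0],[-2,1,0],[-3,3,1]] U=[[3,3,0],[0,-2,-2],[0,0,2]]

  r1 -= -2·r0 → [0,-2,-2]
  r2 -= -3·r0 → [0,-6,-4]
  r2 -= 3·r1 → [0,0,2]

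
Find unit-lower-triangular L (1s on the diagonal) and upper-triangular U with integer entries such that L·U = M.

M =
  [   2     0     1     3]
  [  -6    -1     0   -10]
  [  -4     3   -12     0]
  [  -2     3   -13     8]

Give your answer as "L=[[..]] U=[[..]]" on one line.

L=[[1,0,0,0],[-3,1,0,0],[-2,-3,1,0],[-1,-3,3,1]] U=[[2,0,1,3],[0,-1,3,-1],[0,0,-1,3],[0,0,0,-1]]

  row1 -= -3·row0 → [0,-1,3,-1]
  row2 -= -2·row0 → [0,3,-10,6]
  row3 -= -1·row0 → [0,3,-12,11]
  row2 -= -3·row1 → [0,0,-1,3]
  row3 -= -3·row1 → [0,0,-3,8]
  row3 -= 3·row2 → [0,0,0,-1]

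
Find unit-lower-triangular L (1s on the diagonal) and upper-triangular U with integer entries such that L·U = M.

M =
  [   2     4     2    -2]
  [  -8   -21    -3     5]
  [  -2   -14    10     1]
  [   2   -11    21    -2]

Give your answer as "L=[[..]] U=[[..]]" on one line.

  row1 -= -4·row0 → [0,-5,5,-3]
  row2 -= -1·row0 → [0,-10,12,-1]
  row3 -= 1·row0 → [0,-15,19,0]
  row2 -= 2·row1 → [0,0,2,5]
  row3 -= 3·row1 → [0,0,4,9]
  row3 -= 2·row2 → [0,0,0,-1]

L=[[1,0,0,0],[-4,1,0,0],[-1,2,1,0],[1,3,2,1]] U=[[2,4,2,-2],[0,-5,5,-3],[0,0,2,5],[0,0,0,-1]]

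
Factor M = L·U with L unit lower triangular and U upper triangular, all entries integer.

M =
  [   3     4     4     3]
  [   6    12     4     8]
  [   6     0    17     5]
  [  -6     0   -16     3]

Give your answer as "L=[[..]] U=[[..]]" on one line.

  row1 -= 2·row0 → [0,4,-4,2]
  row2 -= 2·row0 → [0,-8,9,-1]
  row3 -= -2·row0 → [0,8,-8,9]
  row2 -= -2·row1 → [0,0,1,3]
  row3 -= 2·row1 → [0,0,0,5]
  row3 -= 0·row2 → [0,0,0,5]

L=[[1,0,0,0],[2,1,0,0],[2,-2,1,0],[-2,2,0,1]] U=[[3,4,4,3],[0,4,-4,2],[0,0,1,3],[0,0,0,5]]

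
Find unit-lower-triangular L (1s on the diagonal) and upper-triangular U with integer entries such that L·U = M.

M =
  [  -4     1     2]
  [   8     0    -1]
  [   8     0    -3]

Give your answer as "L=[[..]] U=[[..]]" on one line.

L=[[1,0,0],[-2,1,0],[-2,1,1]] U=[[-4,1,2],[0,2,3],[0,0,-2]]

  R1 -= -2·R0 → [0,2,3]
  R2 -= -2·R0 → [0,2,1]
  R2 -= 1·R1 → [0,0,-2]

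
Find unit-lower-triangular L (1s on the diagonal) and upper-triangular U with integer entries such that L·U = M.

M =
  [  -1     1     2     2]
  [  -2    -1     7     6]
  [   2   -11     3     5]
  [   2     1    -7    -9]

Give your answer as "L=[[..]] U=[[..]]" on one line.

  row1 -= 2·row0 → [0,-3,3,2]
  row2 -= -2·row0 → [0,-9,7,9]
  row3 -= -2·row0 → [0,3,-3,-5]
  row2 -= 3·row1 → [0,0,-2,3]
  row3 -= -1·row1 → [0,0,0,-3]
  row3 -= 0·row2 → [0,0,0,-3]

L=[[1,0,0,0],[2,1,0,0],[-2,3,1,0],[-2,-1,0,1]] U=[[-1,1,2,2],[0,-3,3,2],[0,0,-2,3],[0,0,0,-3]]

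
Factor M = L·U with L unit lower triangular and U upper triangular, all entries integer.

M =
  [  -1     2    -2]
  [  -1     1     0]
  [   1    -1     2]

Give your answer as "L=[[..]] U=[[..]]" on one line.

L=[[1,0,0],[1,1,0],[-1,-1,1]] U=[[-1,2,-2],[0,-1,2],[0,0,2]]

  R1 -= 1·R0 → [0,-1,2]
  R2 -= -1·R0 → [0,1,0]
  R2 -= -1·R1 → [0,0,2]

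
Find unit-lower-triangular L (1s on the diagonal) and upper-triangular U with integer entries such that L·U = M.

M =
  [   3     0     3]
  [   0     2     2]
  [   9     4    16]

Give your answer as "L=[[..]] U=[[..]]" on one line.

L=[[1,0,0],[0,1,0],[3,2,1]] U=[[3,0,3],[0,2,2],[0,0,3]]

  row1 -= 0·row0 → [0,2,2]
  row2 -= 3·row0 → [0,4,7]
  row2 -= 2·row1 → [0,0,3]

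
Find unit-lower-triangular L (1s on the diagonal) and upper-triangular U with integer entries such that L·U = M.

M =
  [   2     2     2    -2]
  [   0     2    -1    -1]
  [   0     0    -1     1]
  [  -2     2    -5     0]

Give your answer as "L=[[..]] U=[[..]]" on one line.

  R1 -= 0·R0 → [0,2,-1,-1]
  R2 -= 0·R0 → [0,0,-1,1]
  R3 -= -1·R0 → [0,4,-3,-2]
  R2 -= 0·R1 → [0,0,-1,1]
  R3 -= 2·R1 → [0,0,-1,0]
  R3 -= 1·R2 → [0,0,0,-1]

L=[[1,0,0,0],[0,1,0,0],[0,0,1,0],[-1,2,1,1]] U=[[2,2,2,-2],[0,2,-1,-1],[0,0,-1,1],[0,0,0,-1]]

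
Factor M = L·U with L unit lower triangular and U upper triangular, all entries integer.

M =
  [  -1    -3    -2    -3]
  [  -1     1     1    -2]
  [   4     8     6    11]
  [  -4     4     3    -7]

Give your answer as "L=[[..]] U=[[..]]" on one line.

  R1 -= 1·R0 → [0,4,3,1]
  R2 -= -4·R0 → [0,-4,-2,-1]
  R3 -= 4·R0 → [0,16,11,5]
  R2 -= -1·R1 → [0,0,1,0]
  R3 -= 4·R1 → [0,0,-1,1]
  R3 -= -1·R2 → [0,0,0,1]

L=[[1,0,0,0],[1,1,0,0],[-4,-1,1,0],[4,4,-1,1]] U=[[-1,-3,-2,-3],[0,4,3,1],[0,0,1,0],[0,0,0,1]]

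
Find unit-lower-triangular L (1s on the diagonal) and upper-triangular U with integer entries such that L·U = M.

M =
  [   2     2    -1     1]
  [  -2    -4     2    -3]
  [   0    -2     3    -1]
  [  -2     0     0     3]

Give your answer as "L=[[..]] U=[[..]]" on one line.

  R1 -= -1·R0 → [0,-2,1,-2]
  R2 -= 0·R0 → [0,-2,3,-1]
  R3 -= -1·R0 → [0,2,-1,4]
  R2 -= 1·R1 → [0,0,2,1]
  R3 -= -1·R1 → [0,0,0,2]
  R3 -= 0·R2 → [0,0,0,2]

L=[[1,0,0,0],[-1,1,0,0],[0,1,1,0],[-1,-1,0,1]] U=[[2,2,-1,1],[0,-2,1,-2],[0,0,2,1],[0,0,0,2]]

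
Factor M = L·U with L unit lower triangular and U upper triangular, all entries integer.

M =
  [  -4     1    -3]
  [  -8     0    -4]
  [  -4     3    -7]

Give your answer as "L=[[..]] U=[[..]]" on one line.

L=[[1,0,0],[2,1,0],[1,-1,1]] U=[[-4,1,-3],[0,-2,2],[0,0,-2]]

  row1 -= 2·row0 → [0,-2,2]
  row2 -= 1·row0 → [0,2,-4]
  row2 -= -1·row1 → [0,0,-2]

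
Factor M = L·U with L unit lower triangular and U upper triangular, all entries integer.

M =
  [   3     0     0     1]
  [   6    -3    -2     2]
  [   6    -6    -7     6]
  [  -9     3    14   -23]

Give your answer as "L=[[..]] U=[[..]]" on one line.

  r1 -= 2·r0 → [0,-3,-2,0]
  r2 -= 2·r0 → [0,-6,-7,4]
  r3 -= -3·r0 → [0,3,14,-20]
  r2 -= 2·r1 → [0,0,-3,4]
  r3 -= -1·r1 → [0,0,12,-20]
  r3 -= -4·r2 → [0,0,0,-4]

L=[[1,0,0,0],[2,1,0,0],[2,2,1,0],[-3,-1,-4,1]] U=[[3,0,0,1],[0,-3,-2,0],[0,0,-3,4],[0,0,0,-4]]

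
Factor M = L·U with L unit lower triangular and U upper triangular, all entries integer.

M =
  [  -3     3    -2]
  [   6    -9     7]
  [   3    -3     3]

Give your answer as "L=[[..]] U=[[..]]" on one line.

  row1 -= -2·row0 → [0,-3,3]
  row2 -= -1·row0 → [0,0,1]
  row2 -= 0·row1 → [0,0,1]

L=[[1,0,0],[-2,1,0],[-1,0,1]] U=[[-3,3,-2],[0,-3,3],[0,0,1]]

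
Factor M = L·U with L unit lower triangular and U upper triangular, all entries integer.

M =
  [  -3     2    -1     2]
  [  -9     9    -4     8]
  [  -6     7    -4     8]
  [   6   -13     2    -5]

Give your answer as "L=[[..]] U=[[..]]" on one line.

  row1 -= 3·row0 → [0,3,-1,2]
  row2 -= 2·row0 → [0,3,-2,4]
  row3 -= -2·row0 → [0,-9,0,-1]
  row2 -= 1·row1 → [0,0,-1,2]
  row3 -= -3·row1 → [0,0,-3,5]
  row3 -= 3·row2 → [0,0,0,-1]

L=[[1,0,0,0],[3,1,0,0],[2,1,1,0],[-2,-3,3,1]] U=[[-3,2,-1,2],[0,3,-1,2],[0,0,-1,2],[0,0,0,-1]]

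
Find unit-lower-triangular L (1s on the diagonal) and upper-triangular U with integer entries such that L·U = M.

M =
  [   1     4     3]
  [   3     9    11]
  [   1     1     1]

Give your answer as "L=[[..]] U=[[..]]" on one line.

L=[[1,0,0],[3,1,0],[1,1,1]] U=[[1,4,3],[0,-3,2],[0,0,-4]]

  r1 -= 3·r0 → [0,-3,2]
  r2 -= 1·r0 → [0,-3,-2]
  r2 -= 1·r1 → [0,0,-4]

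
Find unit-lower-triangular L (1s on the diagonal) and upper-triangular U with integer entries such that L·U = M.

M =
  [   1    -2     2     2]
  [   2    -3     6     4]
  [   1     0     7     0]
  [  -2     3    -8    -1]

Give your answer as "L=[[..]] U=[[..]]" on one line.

  R1 -= 2·R0 → [0,1,2,0]
  R2 -= 1·R0 → [0,2,5,-2]
  R3 -= -2·R0 → [0,-1,-4,3]
  R2 -= 2·R1 → [0,0,1,-2]
  R3 -= -1·R1 → [0,0,-2,3]
  R3 -= -2·R2 → [0,0,0,-1]

L=[[1,0,0,0],[2,1,0,0],[1,2,1,0],[-2,-1,-2,1]] U=[[1,-2,2,2],[0,1,2,0],[0,0,1,-2],[0,0,0,-1]]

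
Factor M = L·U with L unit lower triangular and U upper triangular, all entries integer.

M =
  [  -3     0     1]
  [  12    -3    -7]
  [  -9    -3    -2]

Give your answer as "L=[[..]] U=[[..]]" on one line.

L=[[1,0,0],[-4,1,0],[3,1,1]] U=[[-3,0,1],[0,-3,-3],[0,0,-2]]

  R1 -= -4·R0 → [0,-3,-3]
  R2 -= 3·R0 → [0,-3,-5]
  R2 -= 1·R1 → [0,0,-2]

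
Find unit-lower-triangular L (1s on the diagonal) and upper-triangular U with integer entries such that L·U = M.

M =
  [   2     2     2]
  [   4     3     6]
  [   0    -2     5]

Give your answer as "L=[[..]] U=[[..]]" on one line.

L=[[1,0,0],[2,1,0],[0,2,1]] U=[[2,2,2],[0,-1,2],[0,0,1]]

  r1 -= 2·r0 → [0,-1,2]
  r2 -= 0·r0 → [0,-2,5]
  r2 -= 2·r1 → [0,0,1]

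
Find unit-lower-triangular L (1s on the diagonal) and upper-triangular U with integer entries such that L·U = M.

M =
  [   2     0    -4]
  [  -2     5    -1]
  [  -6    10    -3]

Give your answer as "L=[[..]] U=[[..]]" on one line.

L=[[1,0,0],[-1,1,0],[-3,2,1]] U=[[2,0,-4],[0,5,-5],[0,0,-5]]

  R1 -= -1·R0 → [0,5,-5]
  R2 -= -3·R0 → [0,10,-15]
  R2 -= 2·R1 → [0,0,-5]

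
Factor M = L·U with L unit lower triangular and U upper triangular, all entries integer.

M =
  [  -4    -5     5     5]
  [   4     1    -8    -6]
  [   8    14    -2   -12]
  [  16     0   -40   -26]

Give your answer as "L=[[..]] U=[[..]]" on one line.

  row1 -= -1·row0 → [0,-4,-3,-1]
  row2 -= -2·row0 → [0,4,8,-2]
  row3 -= -4·row0 → [0,-20,-20,-6]
  row2 -= -1·row1 → [0,0,5,-3]
  row3 -= 5·row1 → [0,0,-5,-1]
  row3 -= -1·row2 → [0,0,0,-4]

L=[[1,0,0,0],[-1,1,0,0],[-2,-1,1,0],[-4,5,-1,1]] U=[[-4,-5,5,5],[0,-4,-3,-1],[0,0,5,-3],[0,0,0,-4]]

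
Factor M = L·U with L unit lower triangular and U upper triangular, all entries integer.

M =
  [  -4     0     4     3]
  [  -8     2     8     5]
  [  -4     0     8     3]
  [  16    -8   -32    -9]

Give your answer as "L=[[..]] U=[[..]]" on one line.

  R1 -= 2·R0 → [0,2,0,-1]
  R2 -= 1·R0 → [0,0,4,0]
  R3 -= -4·R0 → [0,-8,-16,3]
  R2 -= 0·R1 → [0,0,4,0]
  R3 -= -4·R1 → [0,0,-16,-1]
  R3 -= -4·R2 → [0,0,0,-1]

L=[[1,0,0,0],[2,1,0,0],[1,0,1,0],[-4,-4,-4,1]] U=[[-4,0,4,3],[0,2,0,-1],[0,0,4,0],[0,0,0,-1]]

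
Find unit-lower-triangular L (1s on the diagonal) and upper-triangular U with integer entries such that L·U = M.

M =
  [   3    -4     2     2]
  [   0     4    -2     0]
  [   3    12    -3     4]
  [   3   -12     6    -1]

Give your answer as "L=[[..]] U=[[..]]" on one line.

L=[[1,0,0,0],[0,1,0,0],[1,4,1,0],[1,-2,0,1]] U=[[3,-4,2,2],[0,4,-2,0],[0,0,3,2],[0,0,0,-3]]

  R1 -= 0·R0 → [0,4,-2,0]
  R2 -= 1·R0 → [0,16,-5,2]
  R3 -= 1·R0 → [0,-8,4,-3]
  R2 -= 4·R1 → [0,0,3,2]
  R3 -= -2·R1 → [0,0,0,-3]
  R3 -= 0·R2 → [0,0,0,-3]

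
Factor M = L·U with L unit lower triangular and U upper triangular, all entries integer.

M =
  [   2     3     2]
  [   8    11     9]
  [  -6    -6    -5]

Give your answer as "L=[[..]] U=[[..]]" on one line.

  R1 -= 4·R0 → [0,-1,1]
  R2 -= -3·R0 → [0,3,1]
  R2 -= -3·R1 → [0,0,4]

L=[[1,0,0],[4,1,0],[-3,-3,1]] U=[[2,3,2],[0,-1,1],[0,0,4]]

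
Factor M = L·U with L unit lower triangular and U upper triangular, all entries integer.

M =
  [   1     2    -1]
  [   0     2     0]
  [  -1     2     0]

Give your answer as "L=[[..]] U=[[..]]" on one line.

L=[[1,0,0],[0,1,0],[-1,2,1]] U=[[1,2,-1],[0,2,0],[0,0,-1]]

  R1 -= 0·R0 → [0,2,0]
  R2 -= -1·R0 → [0,4,-1]
  R2 -= 2·R1 → [0,0,-1]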